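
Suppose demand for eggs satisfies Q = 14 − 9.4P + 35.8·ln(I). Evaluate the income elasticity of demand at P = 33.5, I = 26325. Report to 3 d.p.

0.564

At P = 33.5, I = 26325: Q = 63.482.
Holding P constant, ∂Q/∂I = 35.8/I = 0.00135992.
η_I = (∂Q/∂I)·(I/Q) = 0.00135992 × (26325/63.482) = 0.564.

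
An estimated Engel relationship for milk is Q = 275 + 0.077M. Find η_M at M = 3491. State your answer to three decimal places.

0.494

At M = 3491: Q = 543.807.
dQ/dM = 0.077.
η = (dQ/dM)·(M/Q) = 0.077 × (3491/543.807) = 0.494.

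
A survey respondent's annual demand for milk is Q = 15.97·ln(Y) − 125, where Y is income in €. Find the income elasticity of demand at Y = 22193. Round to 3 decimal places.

0.459

At Y = 22193: Q = 34.820.
dQ/dY = 15.97/Y = 0.000719596 at this income.
η = (dQ/dY)·(Y/Q) = 0.000719596 × (22193/34.820) = 0.459.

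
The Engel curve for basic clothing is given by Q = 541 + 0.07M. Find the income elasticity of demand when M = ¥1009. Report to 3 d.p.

At M = 1009: Q = 611.630.
dQ/dM = 0.07.
η = (dQ/dM)·(M/Q) = 0.07 × (1009/611.630) = 0.115.

0.115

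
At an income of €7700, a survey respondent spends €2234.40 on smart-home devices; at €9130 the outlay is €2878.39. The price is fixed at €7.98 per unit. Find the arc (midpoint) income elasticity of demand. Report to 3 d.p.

1.482

With a constant price, Q₁ = 2234.40/7.98 = 280.000 and Q₂ = 2878.39/7.98 = 360.701 (equivalently, work directly with expenditure since P cancels).
Midpoint %ΔQ = (2878.39 − 2234.40)/2556.40 = 0.25191; midpoint %ΔI = (9130 − 7700)/8415 = 0.16993.
η = 0.25191 / 0.16993 = 1.482.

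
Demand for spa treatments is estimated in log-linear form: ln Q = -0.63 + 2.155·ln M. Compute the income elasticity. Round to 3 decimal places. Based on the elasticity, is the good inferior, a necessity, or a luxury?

In a log-linear demand, the coefficient on ln M is the income elasticity.
So η = 2.155.
η > 1 ⇒ luxury.

2.155 (luxury)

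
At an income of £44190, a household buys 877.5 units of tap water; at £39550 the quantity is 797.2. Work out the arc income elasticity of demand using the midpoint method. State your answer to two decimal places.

ΔQ = 797.2 − 877.5 = -80.3; midpoint Q̄ = (877.5 + 797.2)/2 = 837.35.
ΔI = 39550 − 44190 = -4640; midpoint Ī = (44190 + 39550)/2 = 41870.
η = (ΔQ/Q̄) ÷ (ΔI/Ī) = (-80.3/837.35) ÷ (-4640/41870) = 0.87.

0.87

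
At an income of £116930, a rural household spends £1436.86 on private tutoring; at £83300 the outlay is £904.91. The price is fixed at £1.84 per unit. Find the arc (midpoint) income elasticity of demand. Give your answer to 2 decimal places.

1.35

With a constant price, Q₁ = 1436.86/1.84 = 780.902 and Q₂ = 904.91/1.84 = 491.799 (equivalently, work directly with expenditure since P cancels).
Midpoint %ΔQ = (904.91 − 1436.86)/1170.89 = -0.45431; midpoint %ΔI = (83300 − 116930)/100115 = -0.33591.
η = -0.45431 / -0.33591 = 1.35.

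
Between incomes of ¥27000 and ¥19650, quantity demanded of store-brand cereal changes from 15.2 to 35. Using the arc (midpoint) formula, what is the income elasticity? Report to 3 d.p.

-2.503

ΔQ = 35 − 15.2 = 19.8; midpoint Q̄ = (15.2 + 35)/2 = 25.1.
ΔI = 19650 − 27000 = -7350; midpoint Ī = (27000 + 19650)/2 = 23325.
η = (ΔQ/Q̄) ÷ (ΔI/Ī) = (19.8/25.1) ÷ (-7350/23325) = -2.503.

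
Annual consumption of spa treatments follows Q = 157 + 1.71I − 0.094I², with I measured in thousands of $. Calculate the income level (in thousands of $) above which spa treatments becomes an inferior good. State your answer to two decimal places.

9.10

dQ/dI = 1.71 − 0.188I.
The good is inferior where dQ/dI < 0. Setting dQ/dI = 0 gives I = 1.71 / 0.188 = 9.10.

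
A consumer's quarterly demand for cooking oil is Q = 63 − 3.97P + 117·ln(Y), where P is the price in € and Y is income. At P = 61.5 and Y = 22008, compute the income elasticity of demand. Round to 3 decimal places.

0.118

At P = 61.5, Y = 22008: Q = 988.747.
Holding P constant, ∂Q/∂Y = 117/Y = 0.00531625.
η_Y = (∂Q/∂Y)·(Y/Q) = 0.00531625 × (22008/988.747) = 0.118.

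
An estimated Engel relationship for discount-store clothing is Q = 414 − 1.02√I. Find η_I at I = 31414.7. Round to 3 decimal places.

-0.388

At I = 31414.7: Q = 233.213.
dQ/dI = -1.02/(2√I) = -0.00287742 at this income.
η = (dQ/dI)·(I/Q) = -0.00287742 × (31414.7/233.213) = -0.388.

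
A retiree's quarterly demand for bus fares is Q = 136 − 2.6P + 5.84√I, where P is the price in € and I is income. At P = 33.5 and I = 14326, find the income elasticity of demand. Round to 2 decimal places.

At P = 33.5, I = 14326: Q = 747.897.
Holding P constant, ∂Q/∂I = 5.84/(2√I) = 0.0243961.
η_I = (∂Q/∂I)·(I/Q) = 0.0243961 × (14326/747.897) = 0.47.

0.47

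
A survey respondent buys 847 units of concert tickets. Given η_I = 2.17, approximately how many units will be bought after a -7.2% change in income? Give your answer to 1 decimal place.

714.7

%ΔQ ≈ η × %ΔI = 2.17 × (-7.2%) = -15.624%.
New Q ≈ 847 × (1 − 0.15624) = 714.7.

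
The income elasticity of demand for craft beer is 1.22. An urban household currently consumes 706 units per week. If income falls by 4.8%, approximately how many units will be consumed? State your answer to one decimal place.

664.7

%ΔQ ≈ η × %ΔI = 1.22 × (-4.8%) = -5.856%.
New Q ≈ 706 × (1 − 0.05856) = 664.7.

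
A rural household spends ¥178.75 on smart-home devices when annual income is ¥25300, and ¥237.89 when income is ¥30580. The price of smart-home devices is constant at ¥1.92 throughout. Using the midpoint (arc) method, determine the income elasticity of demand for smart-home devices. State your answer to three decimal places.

1.502

With a constant price, Q₁ = 178.75/1.92 = 93.099 and Q₂ = 237.89/1.92 = 123.901 (equivalently, work directly with expenditure since P cancels).
Midpoint %ΔQ = (237.89 − 178.75)/208.32 = 0.28389; midpoint %ΔI = (30580 − 25300)/27940 = 0.18898.
η = 0.28389 / 0.18898 = 1.502.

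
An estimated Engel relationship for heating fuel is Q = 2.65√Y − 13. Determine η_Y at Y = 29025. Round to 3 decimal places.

0.515

At Y = 29025: Q = 438.473.
dQ/dY = 2.65/(2√Y) = 0.00777732 at this income.
η = (dQ/dY)·(Y/Q) = 0.00777732 × (29025/438.473) = 0.515.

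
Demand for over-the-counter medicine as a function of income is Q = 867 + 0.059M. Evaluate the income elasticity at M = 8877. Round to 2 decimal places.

0.38

At M = 8877: Q = 1390.743.
dQ/dM = 0.059.
η = (dQ/dM)·(M/Q) = 0.059 × (8877/1390.743) = 0.38.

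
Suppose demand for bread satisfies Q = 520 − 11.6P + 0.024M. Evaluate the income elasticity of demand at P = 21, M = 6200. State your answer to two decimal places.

0.35

At P = 21, M = 6200: Q = 425.200.
Holding P constant, ∂Q/∂M = 0.024.
η_M = (∂Q/∂M)·(M/Q) = 0.024 × (6200/425.200) = 0.35.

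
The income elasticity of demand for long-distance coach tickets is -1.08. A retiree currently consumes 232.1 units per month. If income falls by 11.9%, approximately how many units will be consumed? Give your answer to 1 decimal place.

261.9

%ΔQ ≈ η × %ΔI = -1.08 × (-11.9%) = 12.852%.
New Q ≈ 232.1 × (1 + 0.12852) = 261.9.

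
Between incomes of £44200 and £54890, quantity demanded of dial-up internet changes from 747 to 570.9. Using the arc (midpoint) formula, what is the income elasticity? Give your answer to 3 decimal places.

ΔQ = 570.9 − 747 = -176.1; midpoint Q̄ = (747 + 570.9)/2 = 658.95.
ΔI = 54890 − 44200 = 10690; midpoint Ī = (44200 + 54890)/2 = 49545.
η = (ΔQ/Q̄) ÷ (ΔI/Ī) = (-176.1/658.95) ÷ (10690/49545) = -1.239.

-1.239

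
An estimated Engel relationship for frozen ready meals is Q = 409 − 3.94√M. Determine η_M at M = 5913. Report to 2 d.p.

At M = 5913: Q = 106.030.
dQ/dM = -3.94/(2√M) = -0.025619 at this income.
η = (dQ/dM)·(M/Q) = -0.025619 × (5913/106.030) = -1.43.

-1.43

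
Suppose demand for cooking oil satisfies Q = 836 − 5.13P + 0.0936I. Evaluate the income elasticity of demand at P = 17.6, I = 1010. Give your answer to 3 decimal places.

0.113

At P = 17.6, I = 1010: Q = 840.248.
Holding P constant, ∂Q/∂I = 0.0936.
η_I = (∂Q/∂I)·(I/Q) = 0.0936 × (1010/840.248) = 0.113.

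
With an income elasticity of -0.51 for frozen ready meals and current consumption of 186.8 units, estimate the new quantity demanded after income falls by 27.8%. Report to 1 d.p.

213.3

%ΔQ ≈ η × %ΔI = -0.51 × (-27.8%) = 14.178%.
New Q ≈ 186.8 × (1 + 0.14178) = 213.3.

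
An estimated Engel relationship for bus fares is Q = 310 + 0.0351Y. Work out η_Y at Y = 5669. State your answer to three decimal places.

At Y = 5669: Q = 508.982.
dQ/dY = 0.0351.
η = (dQ/dY)·(Y/Q) = 0.0351 × (5669/508.982) = 0.391.

0.391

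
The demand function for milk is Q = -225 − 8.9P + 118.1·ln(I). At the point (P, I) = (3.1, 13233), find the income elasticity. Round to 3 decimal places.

At P = 3.1, I = 13233: Q = 868.234.
Holding P constant, ∂Q/∂I = 118.1/I = 0.00892466.
η_I = (∂Q/∂I)·(I/Q) = 0.00892466 × (13233/868.234) = 0.136.

0.136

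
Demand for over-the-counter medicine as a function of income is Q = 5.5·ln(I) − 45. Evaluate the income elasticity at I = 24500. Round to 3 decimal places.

At I = 24500: Q = 10.585.
dQ/dI = 5.5/I = 0.00022449 at this income.
η = (dQ/dI)·(I/Q) = 0.00022449 × (24500/10.585) = 0.520.

0.520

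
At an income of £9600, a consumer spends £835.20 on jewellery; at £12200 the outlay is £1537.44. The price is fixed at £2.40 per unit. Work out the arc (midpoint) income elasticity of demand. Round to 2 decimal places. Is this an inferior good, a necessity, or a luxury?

With a constant price, Q₁ = 835.20/2.40 = 348.000 and Q₂ = 1537.44/2.40 = 640.600 (equivalently, work directly with expenditure since P cancels).
Midpoint %ΔQ = (1537.44 − 835.20)/1186.32 = 0.59195; midpoint %ΔI = (12200 − 9600)/10900 = 0.23853.
η = 0.59195 / 0.23853 = 2.48.
η > 1 ⇒ luxury.

2.48 (luxury)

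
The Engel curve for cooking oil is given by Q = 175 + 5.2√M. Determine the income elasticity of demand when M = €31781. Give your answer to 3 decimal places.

0.421

At M = 31781: Q = 1102.016.
dQ/dM = 5.2/(2√M) = 0.0145844 at this income.
η = (dQ/dM)·(M/Q) = 0.0145844 × (31781/1102.016) = 0.421.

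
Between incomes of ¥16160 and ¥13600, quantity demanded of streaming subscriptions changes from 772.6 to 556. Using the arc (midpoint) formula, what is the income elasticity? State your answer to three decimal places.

1.895

ΔQ = 556 − 772.6 = -216.6; midpoint Q̄ = (772.6 + 556)/2 = 664.3.
ΔI = 13600 − 16160 = -2560; midpoint Ī = (16160 + 13600)/2 = 14880.
η = (ΔQ/Q̄) ÷ (ΔI/Ī) = (-216.6/664.3) ÷ (-2560/14880) = 1.895.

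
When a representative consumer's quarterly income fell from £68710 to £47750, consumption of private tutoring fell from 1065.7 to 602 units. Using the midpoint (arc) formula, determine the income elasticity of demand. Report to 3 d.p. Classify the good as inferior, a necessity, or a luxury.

ΔQ = 602 − 1065.7 = -463.7; midpoint Q̄ = (1065.7 + 602)/2 = 833.85.
ΔI = 47750 − 68710 = -20960; midpoint Ī = (68710 + 47750)/2 = 58230.
η = (ΔQ/Q̄) ÷ (ΔI/Ī) = (-463.7/833.85) ÷ (-20960/58230) = 1.545.
η > 1 ⇒ luxury.

1.545 (luxury)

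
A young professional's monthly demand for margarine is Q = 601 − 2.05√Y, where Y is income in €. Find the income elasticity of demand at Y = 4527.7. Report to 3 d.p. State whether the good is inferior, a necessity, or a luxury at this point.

At Y = 4527.7: Q = 463.059.
dQ/dY = -2.05/(2√Y) = -0.015233 at this income.
η = (dQ/dY)·(Y/Q) = -0.015233 × (4527.7/463.059) = -0.149.
Since η < 0, the good is an inferior good.

-0.149 (inferior good)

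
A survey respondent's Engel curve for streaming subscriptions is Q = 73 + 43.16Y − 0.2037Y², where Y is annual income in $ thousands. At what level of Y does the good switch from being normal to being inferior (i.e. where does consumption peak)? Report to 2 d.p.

105.94

dQ/dY = 43.16 − 0.4074Y.
The good is inferior where dQ/dY < 0. Setting dQ/dY = 0 gives Y = 43.16 / 0.4074 = 105.94.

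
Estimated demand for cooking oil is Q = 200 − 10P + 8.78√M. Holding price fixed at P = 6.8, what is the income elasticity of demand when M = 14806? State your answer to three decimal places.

At P = 6.8, M = 14806: Q = 1200.350.
Holding P constant, ∂Q/∂M = 8.78/(2√M) = 0.0360783.
η_M = (∂Q/∂M)·(M/Q) = 0.0360783 × (14806/1200.350) = 0.445.

0.445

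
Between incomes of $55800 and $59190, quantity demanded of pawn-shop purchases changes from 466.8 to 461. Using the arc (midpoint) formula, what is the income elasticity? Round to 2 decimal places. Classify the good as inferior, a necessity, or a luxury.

-0.21 (inferior good)

ΔQ = 461 − 466.8 = -5.8; midpoint Q̄ = (466.8 + 461)/2 = 463.9.
ΔI = 59190 − 55800 = 3390; midpoint Ī = (55800 + 59190)/2 = 57495.
η = (ΔQ/Q̄) ÷ (ΔI/Ī) = (-5.8/463.9) ÷ (3390/57495) = -0.21.
η < 0 ⇒ inferior good.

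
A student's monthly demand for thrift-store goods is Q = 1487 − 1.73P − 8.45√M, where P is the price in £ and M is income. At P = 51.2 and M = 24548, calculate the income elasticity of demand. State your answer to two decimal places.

-8.89

At P = 51.2, M = 24548: Q = 74.495.
Holding P constant, ∂Q/∂M = -8.45/(2√M) = -0.0269661.
η_M = (∂Q/∂M)·(M/Q) = -0.0269661 × (24548/74.495) = -8.89.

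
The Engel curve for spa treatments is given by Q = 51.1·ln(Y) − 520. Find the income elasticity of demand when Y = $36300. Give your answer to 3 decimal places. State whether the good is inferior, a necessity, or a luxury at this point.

At Y = 36300: Q = 16.528.
dQ/dY = 51.1/Y = 0.00140771 at this income.
η = (dQ/dY)·(Y/Q) = 0.00140771 × (36300/16.528) = 3.092.
Since η > 1, the good is a luxury.

3.092 (luxury)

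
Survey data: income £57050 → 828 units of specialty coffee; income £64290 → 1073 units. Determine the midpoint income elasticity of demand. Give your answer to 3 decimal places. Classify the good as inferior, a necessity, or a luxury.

ΔQ = 1073 − 828 = 245; midpoint Q̄ = (828 + 1073)/2 = 950.5.
ΔI = 64290 − 57050 = 7240; midpoint Ī = (57050 + 64290)/2 = 60670.
η = (ΔQ/Q̄) ÷ (ΔI/Ī) = (245/950.5) ÷ (7240/60670) = 2.160.
η > 1 ⇒ luxury.

2.160 (luxury)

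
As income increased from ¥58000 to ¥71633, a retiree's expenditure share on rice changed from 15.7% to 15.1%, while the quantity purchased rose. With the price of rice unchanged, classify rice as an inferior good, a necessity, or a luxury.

necessity

Quantity rises but the budget share falls as income rises, so 0 < η < 1.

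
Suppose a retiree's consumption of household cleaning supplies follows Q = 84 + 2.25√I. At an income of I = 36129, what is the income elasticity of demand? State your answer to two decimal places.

At I = 36129: Q = 511.672.
dQ/dI = 2.25/(2√I) = 0.00591868 at this income.
η = (dQ/dI)·(I/Q) = 0.00591868 × (36129/511.672) = 0.42.

0.42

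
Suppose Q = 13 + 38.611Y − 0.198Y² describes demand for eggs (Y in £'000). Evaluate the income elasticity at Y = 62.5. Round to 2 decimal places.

0.52

At Y = 62.5: Q = 1652.7500.
dQ/dY = 38.611 − 0.396Y = 13.86100.
η = (dQ/dY)·(Y/Q) = 13.86100 × (62.5/1652.7500) = 0.52.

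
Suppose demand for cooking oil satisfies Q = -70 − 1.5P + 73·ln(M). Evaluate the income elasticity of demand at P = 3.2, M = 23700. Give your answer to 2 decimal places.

0.11

At P = 3.2, M = 23700: Q = 660.546.
Holding P constant, ∂Q/∂M = 73/M = 0.00308017.
η_M = (∂Q/∂M)·(M/Q) = 0.00308017 × (23700/660.546) = 0.11.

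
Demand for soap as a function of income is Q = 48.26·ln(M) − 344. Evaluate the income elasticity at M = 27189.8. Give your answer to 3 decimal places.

At M = 27189.8: Q = 148.763.
dQ/dM = 48.26/M = 0.00177493 at this income.
η = (dQ/dM)·(M/Q) = 0.00177493 × (27189.8/148.763) = 0.324.

0.324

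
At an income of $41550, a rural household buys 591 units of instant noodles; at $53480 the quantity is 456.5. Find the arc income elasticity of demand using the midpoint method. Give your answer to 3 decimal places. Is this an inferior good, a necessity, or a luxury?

-1.023 (inferior good)

ΔQ = 456.5 − 591 = -134.5; midpoint Q̄ = (591 + 456.5)/2 = 523.75.
ΔI = 53480 − 41550 = 11930; midpoint Ī = (41550 + 53480)/2 = 47515.
η = (ΔQ/Q̄) ÷ (ΔI/Ī) = (-134.5/523.75) ÷ (11930/47515) = -1.023.
η < 0 ⇒ inferior good.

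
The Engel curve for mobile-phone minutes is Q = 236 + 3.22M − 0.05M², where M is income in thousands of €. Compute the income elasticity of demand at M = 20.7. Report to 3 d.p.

0.085

At M = 20.7: Q = 281.2295.
dQ/dM = 3.22 − 0.1M = 1.15000.
η = (dQ/dM)·(M/Q) = 1.15000 × (20.7/281.2295) = 0.085.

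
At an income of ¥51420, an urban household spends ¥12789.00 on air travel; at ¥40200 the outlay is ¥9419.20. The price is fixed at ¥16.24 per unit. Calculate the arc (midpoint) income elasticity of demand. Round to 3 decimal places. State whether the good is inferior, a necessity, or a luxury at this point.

With a constant price, Q₁ = 12789.00/16.24 = 787.500 and Q₂ = 9419.20/16.24 = 580.000 (equivalently, work directly with expenditure since P cancels).
Midpoint %ΔQ = (9419.20 − 12789.00)/11104.10 = -0.30347; midpoint %ΔI = (40200 − 51420)/45810 = -0.24492.
η = -0.30347 / -0.24492 = 1.239.
η > 1 ⇒ luxury.

1.239 (luxury)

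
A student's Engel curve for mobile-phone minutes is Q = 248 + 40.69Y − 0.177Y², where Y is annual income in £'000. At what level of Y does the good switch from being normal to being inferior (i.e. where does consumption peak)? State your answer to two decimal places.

114.94

dQ/dY = 40.69 − 0.354Y.
The good is inferior where dQ/dY < 0. Setting dQ/dY = 0 gives Y = 40.69 / 0.354 = 114.94.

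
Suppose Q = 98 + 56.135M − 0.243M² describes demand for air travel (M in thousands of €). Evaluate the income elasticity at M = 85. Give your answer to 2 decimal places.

0.40

At M = 85: Q = 3113.8000.
dQ/dM = 56.135 − 0.486M = 14.82500.
η = (dQ/dM)·(M/Q) = 14.82500 × (85/3113.8000) = 0.40.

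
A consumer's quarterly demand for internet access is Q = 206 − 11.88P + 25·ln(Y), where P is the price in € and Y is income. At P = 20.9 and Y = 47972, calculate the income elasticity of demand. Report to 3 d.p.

0.110

At P = 20.9, Y = 47972: Q = 227.167.
Holding P constant, ∂Q/∂Y = 25/Y = 0.000521137.
η_Y = (∂Q/∂Y)·(Y/Q) = 0.000521137 × (47972/227.167) = 0.110.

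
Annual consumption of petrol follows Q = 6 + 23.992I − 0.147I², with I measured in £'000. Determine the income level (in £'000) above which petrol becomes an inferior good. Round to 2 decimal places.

dQ/dI = 23.992 − 0.294I.
The good is inferior where dQ/dI < 0. Setting dQ/dI = 0 gives I = 23.992 / 0.294 = 81.61.

81.61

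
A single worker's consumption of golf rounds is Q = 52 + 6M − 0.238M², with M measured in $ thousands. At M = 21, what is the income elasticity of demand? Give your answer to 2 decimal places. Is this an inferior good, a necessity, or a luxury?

At M = 21: Q = 73.0420.
dQ/dM = 6 − 0.476M = -3.99600.
η = (dQ/dM)·(M/Q) = -3.99600 × (21/73.0420) = -1.15.
η < 0 ⇒ inferior good.

-1.15 (inferior good)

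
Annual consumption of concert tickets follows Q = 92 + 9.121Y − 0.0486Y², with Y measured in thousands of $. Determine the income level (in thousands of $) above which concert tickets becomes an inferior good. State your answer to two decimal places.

dQ/dY = 9.121 − 0.0972Y.
The good is inferior where dQ/dY < 0. Setting dQ/dY = 0 gives Y = 9.121 / 0.0972 = 93.84.

93.84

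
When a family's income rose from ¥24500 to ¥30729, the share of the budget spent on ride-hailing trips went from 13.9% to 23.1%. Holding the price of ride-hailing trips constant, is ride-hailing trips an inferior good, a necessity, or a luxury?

The budget share rises as income rises, so η > 1.

luxury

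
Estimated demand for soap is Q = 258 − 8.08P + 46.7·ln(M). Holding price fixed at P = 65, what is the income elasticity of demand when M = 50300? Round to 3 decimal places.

0.196

At P = 65, M = 50300: Q = 238.363.
Holding P constant, ∂Q/∂M = 46.7/M = 0.000928429.
η_M = (∂Q/∂M)·(M/Q) = 0.000928429 × (50300/238.363) = 0.196.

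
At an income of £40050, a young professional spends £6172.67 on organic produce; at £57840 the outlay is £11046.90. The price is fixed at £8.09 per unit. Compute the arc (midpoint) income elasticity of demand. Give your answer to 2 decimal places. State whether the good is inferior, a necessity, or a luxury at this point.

1.56 (luxury)

With a constant price, Q₁ = 6172.67/8.09 = 763.000 and Q₂ = 11046.90/8.09 = 1365.501 (equivalently, work directly with expenditure since P cancels).
Midpoint %ΔQ = (11046.90 − 6172.67)/8609.79 = 0.56613; midpoint %ΔI = (57840 − 40050)/48945 = 0.36347.
η = 0.56613 / 0.36347 = 1.56.
η > 1 ⇒ luxury.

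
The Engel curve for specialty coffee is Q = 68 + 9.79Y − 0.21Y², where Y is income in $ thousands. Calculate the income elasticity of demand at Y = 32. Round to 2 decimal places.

At Y = 32: Q = 166.2400.
dQ/dY = 9.79 − 0.42Y = -3.65000.
η = (dQ/dY)·(Y/Q) = -3.65000 × (32/166.2400) = -0.70.

-0.70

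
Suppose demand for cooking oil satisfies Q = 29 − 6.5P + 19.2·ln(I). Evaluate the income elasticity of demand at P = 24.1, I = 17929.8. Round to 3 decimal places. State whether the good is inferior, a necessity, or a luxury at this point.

0.318 (necessity)

At P = 24.1, I = 17929.8: Q = 60.399.
Holding P constant, ∂Q/∂I = 19.2/I = 0.00107084.
η_I = (∂Q/∂I)·(I/Q) = 0.00107084 × (17929.8/60.399) = 0.318.
Since 0 < η < 1, this is a necessity.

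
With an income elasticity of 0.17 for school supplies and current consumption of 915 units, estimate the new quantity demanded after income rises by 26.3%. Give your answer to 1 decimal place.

955.9

%ΔQ ≈ η × %ΔI = 0.17 × 26.3% = 4.471%.
New Q ≈ 915 × (1 + 0.04471) = 955.9.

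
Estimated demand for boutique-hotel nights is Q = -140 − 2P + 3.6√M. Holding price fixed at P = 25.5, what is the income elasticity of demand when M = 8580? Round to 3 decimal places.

1.170

At P = 25.5, M = 8580: Q = 142.462.
Holding P constant, ∂Q/∂M = 3.6/(2√M) = 0.0194325.
η_M = (∂Q/∂M)·(M/Q) = 0.0194325 × (8580/142.462) = 1.170.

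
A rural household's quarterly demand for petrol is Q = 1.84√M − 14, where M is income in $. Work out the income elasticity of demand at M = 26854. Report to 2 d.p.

0.52

At M = 26854: Q = 287.524.
dQ/dM = 1.84/(2√M) = 0.00561414 at this income.
η = (dQ/dM)·(M/Q) = 0.00561414 × (26854/287.524) = 0.52.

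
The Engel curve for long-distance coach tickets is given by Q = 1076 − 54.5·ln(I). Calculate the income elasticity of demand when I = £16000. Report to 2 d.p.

At I = 16000: Q = 548.421.
dQ/dI = -54.5/I = -0.00340625 at this income.
η = (dQ/dI)·(I/Q) = -0.00340625 × (16000/548.421) = -0.10.

-0.10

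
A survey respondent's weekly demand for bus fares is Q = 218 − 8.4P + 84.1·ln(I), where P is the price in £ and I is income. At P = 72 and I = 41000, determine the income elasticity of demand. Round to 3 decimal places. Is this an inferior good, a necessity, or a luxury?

0.166 (necessity)

At P = 72, I = 41000: Q = 506.454.
Holding P constant, ∂Q/∂I = 84.1/I = 0.00205122.
η_I = (∂Q/∂I)·(I/Q) = 0.00205122 × (41000/506.454) = 0.166.
Since 0 < η < 1, this is a necessity.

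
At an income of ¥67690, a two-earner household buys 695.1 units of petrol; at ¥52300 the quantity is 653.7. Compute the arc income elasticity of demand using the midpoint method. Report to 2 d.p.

ΔQ = 653.7 − 695.1 = -41.4; midpoint Q̄ = (695.1 + 653.7)/2 = 674.4.
ΔI = 52300 − 67690 = -15390; midpoint Ī = (67690 + 52300)/2 = 59995.
η = (ΔQ/Q̄) ÷ (ΔI/Ī) = (-41.4/674.4) ÷ (-15390/59995) = 0.24.

0.24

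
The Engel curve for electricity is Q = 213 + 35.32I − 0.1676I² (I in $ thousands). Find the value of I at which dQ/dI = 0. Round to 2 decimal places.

105.37

dQ/dI = 35.32 − 0.3352I.
The good is inferior where dQ/dI < 0. Setting dQ/dI = 0 gives I = 35.32 / 0.3352 = 105.37.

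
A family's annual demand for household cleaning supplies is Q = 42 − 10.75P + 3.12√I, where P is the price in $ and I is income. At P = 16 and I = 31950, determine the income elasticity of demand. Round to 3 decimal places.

0.652

At P = 16, I = 31950: Q = 427.686.
Holding P constant, ∂Q/∂I = 3.12/(2√I) = 0.00872749.
η_I = (∂Q/∂I)·(I/Q) = 0.00872749 × (31950/427.686) = 0.652.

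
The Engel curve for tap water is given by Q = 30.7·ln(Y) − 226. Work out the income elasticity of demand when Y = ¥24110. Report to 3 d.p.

0.366

At Y = 24110: Q = 83.775.
dQ/dY = 30.7/Y = 0.00127333 at this income.
η = (dQ/dY)·(Y/Q) = 0.00127333 × (24110/83.775) = 0.366.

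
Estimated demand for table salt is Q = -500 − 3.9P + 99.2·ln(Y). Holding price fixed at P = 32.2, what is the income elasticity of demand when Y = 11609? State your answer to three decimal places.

0.328

At P = 32.2, Y = 11609: Q = 302.886.
Holding P constant, ∂Q/∂Y = 99.2/Y = 0.00854509.
η_Y = (∂Q/∂Y)·(Y/Q) = 0.00854509 × (11609/302.886) = 0.328.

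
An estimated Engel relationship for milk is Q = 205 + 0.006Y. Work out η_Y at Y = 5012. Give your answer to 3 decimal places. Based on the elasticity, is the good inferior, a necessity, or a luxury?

At Y = 5012: Q = 235.072.
dQ/dY = 0.006.
η = (dQ/dY)·(Y/Q) = 0.006 × (5012/235.072) = 0.128.
Since 0 < η < 1, the good is a necessity.

0.128 (necessity)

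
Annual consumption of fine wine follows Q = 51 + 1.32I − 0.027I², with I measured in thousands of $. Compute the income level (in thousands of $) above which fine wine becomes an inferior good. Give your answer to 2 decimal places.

dQ/dI = 1.32 − 0.054I.
The good is inferior where dQ/dI < 0. Setting dQ/dI = 0 gives I = 1.32 / 0.054 = 24.44.

24.44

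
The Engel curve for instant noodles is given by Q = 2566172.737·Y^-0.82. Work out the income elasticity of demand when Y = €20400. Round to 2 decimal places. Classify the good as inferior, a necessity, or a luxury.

-0.82 (inferior good)

For Q = A·Y^β the income elasticity is constant and equal to β.
Here β = -0.82, so η = -0.82.
Since η < 0, the good is an inferior good.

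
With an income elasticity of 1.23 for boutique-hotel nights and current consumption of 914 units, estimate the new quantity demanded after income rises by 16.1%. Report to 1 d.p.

%ΔQ ≈ η × %ΔI = 1.23 × 16.1% = 19.803%.
New Q ≈ 914 × (1 + 0.19803) = 1095.0.

1095.0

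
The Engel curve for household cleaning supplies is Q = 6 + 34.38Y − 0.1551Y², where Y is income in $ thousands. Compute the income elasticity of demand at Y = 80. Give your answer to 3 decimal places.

At Y = 80: Q = 1763.7600.
dQ/dY = 34.38 − 0.3102Y = 9.56400.
η = (dQ/dY)·(Y/Q) = 9.56400 × (80/1763.7600) = 0.434.

0.434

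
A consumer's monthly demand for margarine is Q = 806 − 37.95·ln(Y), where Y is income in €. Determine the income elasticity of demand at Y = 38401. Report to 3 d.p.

-0.094

At Y = 38401: Q = 405.406.
dQ/dY = -37.95/Y = -0.000988256 at this income.
η = (dQ/dY)·(Y/Q) = -0.000988256 × (38401/405.406) = -0.094.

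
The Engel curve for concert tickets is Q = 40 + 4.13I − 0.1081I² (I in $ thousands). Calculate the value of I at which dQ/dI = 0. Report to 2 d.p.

19.10

dQ/dI = 4.13 − 0.2162I.
The good is inferior where dQ/dI < 0. Setting dQ/dI = 0 gives I = 4.13 / 0.2162 = 19.10.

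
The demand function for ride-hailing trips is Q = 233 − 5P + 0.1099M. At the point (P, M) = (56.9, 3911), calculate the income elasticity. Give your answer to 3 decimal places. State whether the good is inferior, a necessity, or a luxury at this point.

1.136 (luxury)

At P = 56.9, M = 3911: Q = 378.319.
Holding P constant, ∂Q/∂M = 0.1099.
η_M = (∂Q/∂M)·(M/Q) = 0.1099 × (3911/378.319) = 1.136.
Since η > 1, this is a luxury.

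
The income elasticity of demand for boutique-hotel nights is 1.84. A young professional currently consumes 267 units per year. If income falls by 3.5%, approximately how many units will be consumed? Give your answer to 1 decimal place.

249.8

%ΔQ ≈ η × %ΔI = 1.84 × (-3.5%) = -6.44%.
New Q ≈ 267 × (1 − 0.0644) = 249.8.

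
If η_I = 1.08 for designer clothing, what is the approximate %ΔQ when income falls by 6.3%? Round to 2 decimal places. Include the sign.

-6.80%

%ΔQ ≈ η × %ΔI = 1.08 × (-6.3%) = -6.80%.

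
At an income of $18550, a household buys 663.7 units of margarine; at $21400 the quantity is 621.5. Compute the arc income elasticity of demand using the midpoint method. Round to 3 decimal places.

-0.460

ΔQ = 621.5 − 663.7 = -42.2; midpoint Q̄ = (663.7 + 621.5)/2 = 642.6.
ΔI = 21400 − 18550 = 2850; midpoint Ī = (18550 + 21400)/2 = 19975.
η = (ΔQ/Q̄) ÷ (ΔI/Ī) = (-42.2/642.6) ÷ (2850/19975) = -0.460.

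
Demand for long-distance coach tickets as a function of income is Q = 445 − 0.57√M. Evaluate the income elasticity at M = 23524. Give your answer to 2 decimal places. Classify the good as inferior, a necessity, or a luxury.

-0.12 (inferior good)

At M = 23524: Q = 357.576.
dQ/dM = -0.57/(2√M) = -0.00185819 at this income.
η = (dQ/dM)·(M/Q) = -0.00185819 × (23524/357.576) = -0.12.
Since η < 0, the good is an inferior good.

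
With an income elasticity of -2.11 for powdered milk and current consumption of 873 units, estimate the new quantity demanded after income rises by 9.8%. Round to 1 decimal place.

692.5

%ΔQ ≈ η × %ΔI = -2.11 × 9.8% = -20.678%.
New Q ≈ 873 × (1 − 0.20678) = 692.5.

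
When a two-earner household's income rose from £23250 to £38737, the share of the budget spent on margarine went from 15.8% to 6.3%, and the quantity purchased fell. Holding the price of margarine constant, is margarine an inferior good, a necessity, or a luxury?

inferior good

Quantity demanded falls as income rises, so η < 0.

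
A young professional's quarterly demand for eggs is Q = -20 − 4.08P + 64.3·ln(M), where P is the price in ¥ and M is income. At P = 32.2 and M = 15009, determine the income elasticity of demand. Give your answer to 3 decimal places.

0.138

At P = 32.2, M = 15009: Q = 466.959.
Holding P constant, ∂Q/∂M = 64.3/M = 0.0042841.
η_M = (∂Q/∂M)·(M/Q) = 0.0042841 × (15009/466.959) = 0.138.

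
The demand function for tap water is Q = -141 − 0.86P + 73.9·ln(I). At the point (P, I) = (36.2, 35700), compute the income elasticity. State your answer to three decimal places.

At P = 36.2, I = 35700: Q = 602.555.
Holding P constant, ∂Q/∂I = 73.9/I = 0.00207003.
η_I = (∂Q/∂I)·(I/Q) = 0.00207003 × (35700/602.555) = 0.123.

0.123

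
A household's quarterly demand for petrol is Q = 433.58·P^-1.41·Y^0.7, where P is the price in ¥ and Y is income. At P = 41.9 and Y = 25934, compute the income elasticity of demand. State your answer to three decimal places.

0.700

For a multiplicative demand Q = A·P^α·Y^β, the income elasticity is β everywhere.
Here β = 0.7, so η = 0.700.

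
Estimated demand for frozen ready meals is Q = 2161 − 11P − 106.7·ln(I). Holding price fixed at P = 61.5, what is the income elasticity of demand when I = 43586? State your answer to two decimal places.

-0.31

At P = 61.5, I = 43586: Q = 344.678.
Holding P constant, ∂Q/∂I = -106.7/I = -0.00244803.
η_I = (∂Q/∂I)·(I/Q) = -0.00244803 × (43586/344.678) = -0.31.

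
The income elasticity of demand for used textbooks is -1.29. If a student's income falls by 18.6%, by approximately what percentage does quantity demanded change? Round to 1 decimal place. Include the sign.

%ΔQ ≈ η × %ΔI = -1.29 × (-18.6%) = 24.0%.

24.0%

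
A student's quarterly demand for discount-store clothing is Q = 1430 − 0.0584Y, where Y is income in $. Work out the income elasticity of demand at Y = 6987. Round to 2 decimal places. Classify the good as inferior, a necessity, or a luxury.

At Y = 6987: Q = 1021.959.
dQ/dY = −0.0584.
η = (dQ/dY)·(Y/Q) = -0.0584 × (6987/1021.959) = -0.40.
Since η < 0, the good is an inferior good.

-0.40 (inferior good)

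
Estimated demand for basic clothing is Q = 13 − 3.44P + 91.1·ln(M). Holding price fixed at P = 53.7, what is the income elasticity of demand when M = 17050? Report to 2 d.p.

0.13

At P = 53.7, M = 17050: Q = 715.942.
Holding P constant, ∂Q/∂M = 91.1/M = 0.00534311.
η_M = (∂Q/∂M)·(M/Q) = 0.00534311 × (17050/715.942) = 0.13.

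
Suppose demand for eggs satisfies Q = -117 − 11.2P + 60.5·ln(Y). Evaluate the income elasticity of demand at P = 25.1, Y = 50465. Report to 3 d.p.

At P = 25.1, Y = 50465: Q = 257.037.
Holding P constant, ∂Q/∂Y = 60.5/Y = 0.00119885.
η_Y = (∂Q/∂Y)·(Y/Q) = 0.00119885 × (50465/257.037) = 0.235.

0.235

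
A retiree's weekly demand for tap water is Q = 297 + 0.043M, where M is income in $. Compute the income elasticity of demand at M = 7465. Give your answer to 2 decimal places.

0.52

At M = 7465: Q = 617.995.
dQ/dM = 0.043.
η = (dQ/dM)·(M/Q) = 0.043 × (7465/617.995) = 0.52.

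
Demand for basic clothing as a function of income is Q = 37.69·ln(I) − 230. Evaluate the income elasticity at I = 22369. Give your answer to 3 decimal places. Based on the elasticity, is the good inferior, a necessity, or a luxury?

0.256 (necessity)

At I = 22369: Q = 147.482.
dQ/dI = 37.69/I = 0.00168492 at this income.
η = (dQ/dI)·(I/Q) = 0.00168492 × (22369/147.482) = 0.256.
Since 0 < η < 1, the good is a necessity.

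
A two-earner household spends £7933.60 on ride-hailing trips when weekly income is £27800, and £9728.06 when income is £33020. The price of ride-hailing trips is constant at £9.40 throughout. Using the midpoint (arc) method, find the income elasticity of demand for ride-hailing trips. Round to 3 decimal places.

1.184

With a constant price, Q₁ = 7933.60/9.40 = 844.000 and Q₂ = 9728.06/9.40 = 1034.900 (equivalently, work directly with expenditure since P cancels).
Midpoint %ΔQ = (9728.06 − 7933.60)/8830.83 = 0.20320; midpoint %ΔI = (33020 − 27800)/30410 = 0.17165.
η = 0.20320 / 0.17165 = 1.184.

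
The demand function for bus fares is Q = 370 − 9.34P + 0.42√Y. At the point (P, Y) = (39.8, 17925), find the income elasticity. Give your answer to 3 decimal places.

0.516

At P = 39.8, Y = 17925: Q = 54.499.
Holding P constant, ∂Q/∂Y = 0.42/(2√Y) = 0.00156852.
η_Y = (∂Q/∂Y)·(Y/Q) = 0.00156852 × (17925/54.499) = 0.516.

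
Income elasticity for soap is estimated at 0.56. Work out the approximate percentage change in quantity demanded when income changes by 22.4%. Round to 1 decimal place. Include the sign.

%ΔQ ≈ η × %ΔI = 0.56 × 22.4% = 12.5%.

12.5%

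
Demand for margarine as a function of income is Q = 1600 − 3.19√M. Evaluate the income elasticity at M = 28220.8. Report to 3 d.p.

-0.252

At M = 28220.8: Q = 1064.110.
dQ/dM = -3.19/(2√M) = -0.00949459 at this income.
η = (dQ/dM)·(M/Q) = -0.00949459 × (28220.8/1064.110) = -0.252.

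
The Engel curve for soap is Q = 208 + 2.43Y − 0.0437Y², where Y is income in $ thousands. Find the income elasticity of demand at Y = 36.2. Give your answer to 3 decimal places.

At Y = 36.2: Q = 238.6998.
dQ/dY = 2.43 − 0.0874Y = -0.73388.
η = (dQ/dY)·(Y/Q) = -0.73388 × (36.2/238.6998) = -0.111.

-0.111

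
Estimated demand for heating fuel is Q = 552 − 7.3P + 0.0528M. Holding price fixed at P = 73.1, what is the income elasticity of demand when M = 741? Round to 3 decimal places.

At P = 73.1, M = 741: Q = 57.495.
Holding P constant, ∂Q/∂M = 0.0528.
η_M = (∂Q/∂M)·(M/Q) = 0.0528 × (741/57.495) = 0.680.

0.680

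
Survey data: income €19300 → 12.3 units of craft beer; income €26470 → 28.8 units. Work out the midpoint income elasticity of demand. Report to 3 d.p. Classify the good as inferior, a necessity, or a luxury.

2.563 (luxury)

ΔQ = 28.8 − 12.3 = 16.5; midpoint Q̄ = (12.3 + 28.8)/2 = 20.55.
ΔI = 26470 − 19300 = 7170; midpoint Ī = (19300 + 26470)/2 = 22885.
η = (ΔQ/Q̄) ÷ (ΔI/Ī) = (16.5/20.55) ÷ (7170/22885) = 2.563.
η > 1 ⇒ luxury.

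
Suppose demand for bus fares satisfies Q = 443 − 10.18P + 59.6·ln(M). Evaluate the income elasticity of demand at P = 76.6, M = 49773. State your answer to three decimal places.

0.194

At P = 76.6, M = 49773: Q = 307.800.
Holding P constant, ∂Q/∂M = 59.6/M = 0.00119744.
η_M = (∂Q/∂M)·(M/Q) = 0.00119744 × (49773/307.800) = 0.194.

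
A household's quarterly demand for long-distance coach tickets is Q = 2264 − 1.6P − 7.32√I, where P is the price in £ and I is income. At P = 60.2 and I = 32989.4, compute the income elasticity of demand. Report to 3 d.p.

At P = 60.2, I = 32989.4: Q = 838.150.
Holding P constant, ∂Q/∂I = -7.32/(2√I) = -0.0201509.
η_I = (∂Q/∂I)·(I/Q) = -0.0201509 × (32989.4/838.150) = -0.793.

-0.793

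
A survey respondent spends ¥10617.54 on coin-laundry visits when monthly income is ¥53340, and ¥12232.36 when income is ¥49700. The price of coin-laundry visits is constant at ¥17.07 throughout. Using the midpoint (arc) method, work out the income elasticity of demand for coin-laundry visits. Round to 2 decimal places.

-2.00

With a constant price, Q₁ = 10617.54/17.07 = 622.000 and Q₂ = 12232.36/17.07 = 716.600 (equivalently, work directly with expenditure since P cancels).
Midpoint %ΔQ = (12232.36 − 10617.54)/11424.95 = 0.14134; midpoint %ΔI = (49700 − 53340)/51520 = -0.07065.
η = 0.14134 / -0.07065 = -2.00.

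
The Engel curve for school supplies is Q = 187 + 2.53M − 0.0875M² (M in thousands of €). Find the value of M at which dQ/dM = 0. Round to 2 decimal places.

14.46

dQ/dM = 2.53 − 0.175M.
The good is inferior where dQ/dM < 0. Setting dQ/dM = 0 gives M = 2.53 / 0.175 = 14.46.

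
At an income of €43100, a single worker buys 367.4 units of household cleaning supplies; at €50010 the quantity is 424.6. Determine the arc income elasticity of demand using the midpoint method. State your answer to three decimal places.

ΔQ = 424.6 − 367.4 = 57.2; midpoint Q̄ = (367.4 + 424.6)/2 = 396.
ΔI = 50010 − 43100 = 6910; midpoint Ī = (43100 + 50010)/2 = 46555.
η = (ΔQ/Q̄) ÷ (ΔI/Ī) = (57.2/396) ÷ (6910/46555) = 0.973.

0.973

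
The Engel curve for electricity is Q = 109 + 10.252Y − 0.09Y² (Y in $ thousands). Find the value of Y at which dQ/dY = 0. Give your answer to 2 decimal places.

56.96

dQ/dY = 10.252 − 0.18Y.
The good is inferior where dQ/dY < 0. Setting dQ/dY = 0 gives Y = 10.252 / 0.18 = 56.96.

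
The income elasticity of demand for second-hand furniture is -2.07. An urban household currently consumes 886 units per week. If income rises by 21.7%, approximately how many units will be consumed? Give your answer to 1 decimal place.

%ΔQ ≈ η × %ΔI = -2.07 × 21.7% = -44.919%.
New Q ≈ 886 × (1 − 0.44919) = 488.0.

488.0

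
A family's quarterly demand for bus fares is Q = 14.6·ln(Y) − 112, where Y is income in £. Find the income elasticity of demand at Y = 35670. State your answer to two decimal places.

At Y = 35670: Q = 41.038.
dQ/dY = 14.6/Y = 0.000409308 at this income.
η = (dQ/dY)·(Y/Q) = 0.000409308 × (35670/41.038) = 0.36.

0.36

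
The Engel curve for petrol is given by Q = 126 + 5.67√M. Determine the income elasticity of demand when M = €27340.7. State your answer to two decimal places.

0.44

At M = 27340.7: Q = 1063.536.
dQ/dM = 5.67/(2√M) = 0.0171454 at this income.
η = (dQ/dM)·(M/Q) = 0.0171454 × (27340.7/1063.536) = 0.44.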